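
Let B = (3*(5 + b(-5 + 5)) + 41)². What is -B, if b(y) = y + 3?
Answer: -4225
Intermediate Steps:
b(y) = 3 + y
B = 4225 (B = (3*(5 + (3 + (-5 + 5))) + 41)² = (3*(5 + (3 + 0)) + 41)² = (3*(5 + 3) + 41)² = (3*8 + 41)² = (24 + 41)² = 65² = 4225)
-B = -1*4225 = -4225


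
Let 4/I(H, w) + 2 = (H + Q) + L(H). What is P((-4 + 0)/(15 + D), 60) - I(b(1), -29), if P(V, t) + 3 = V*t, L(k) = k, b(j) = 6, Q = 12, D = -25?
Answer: 229/11 ≈ 20.818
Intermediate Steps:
I(H, w) = 4/(10 + 2*H) (I(H, w) = 4/(-2 + ((H + 12) + H)) = 4/(-2 + ((12 + H) + H)) = 4/(-2 + (12 + 2*H)) = 4/(10 + 2*H))
P(V, t) = -3 + V*t
P((-4 + 0)/(15 + D), 60) - I(b(1), -29) = (-3 + ((-4 + 0)/(15 - 25))*60) - 2/(5 + 6) = (-3 - 4/(-10)*60) - 2/11 = (-3 - 4*(-1/10)*60) - 2/11 = (-3 + (2/5)*60) - 1*2/11 = (-3 + 24) - 2/11 = 21 - 2/11 = 229/11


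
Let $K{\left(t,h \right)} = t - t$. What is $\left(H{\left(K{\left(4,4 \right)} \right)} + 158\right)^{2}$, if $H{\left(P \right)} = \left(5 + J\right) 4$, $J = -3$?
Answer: $27556$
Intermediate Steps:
$K{\left(t,h \right)} = 0$
$H{\left(P \right)} = 8$ ($H{\left(P \right)} = \left(5 - 3\right) 4 = 2 \cdot 4 = 8$)
$\left(H{\left(K{\left(4,4 \right)} \right)} + 158\right)^{2} = \left(8 + 158\right)^{2} = 166^{2} = 27556$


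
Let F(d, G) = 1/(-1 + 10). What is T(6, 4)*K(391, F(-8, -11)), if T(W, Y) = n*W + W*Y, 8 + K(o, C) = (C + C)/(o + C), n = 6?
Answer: -42237/88 ≈ -479.97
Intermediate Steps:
F(d, G) = 1/9
K(o, C) = -8 + 2*C/(C + o) (K(o, C) = -8 + (C + C)/(o + C) = -8 + (2*C)/(C + o) = -8 + 2*C/(C + o))
T(W, Y) = 6*W + W*Y
T(6, 4)*K(391, F(-8, -11)) = (6*(6 + 4))*(2*(-4*391 - 3*1/9)/(1/9 + 391)) = (6*10)*(2*(-1564 - 1/3)/(3520/9)) = 60*(2*(9/3520)*(-4693/3)) = 60*(-14079/1760) = -42237/88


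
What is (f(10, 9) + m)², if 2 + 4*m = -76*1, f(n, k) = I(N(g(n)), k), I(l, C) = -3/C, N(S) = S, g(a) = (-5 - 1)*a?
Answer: 14161/36 ≈ 393.36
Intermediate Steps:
g(a) = -6*a
f(n, k) = -3/k
m = -39/2 (m = -½ + (-76*1)/4 = -½ + (¼)*(-76) = -½ - 19 = -39/2 ≈ -19.500)
(f(10, 9) + m)² = (-3/9 - 39/2)² = (-3*⅑ - 39/2)² = (-⅓ - 39/2)² = (-119/6)² = 14161/36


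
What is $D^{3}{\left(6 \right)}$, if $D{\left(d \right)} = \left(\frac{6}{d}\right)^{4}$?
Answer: $1$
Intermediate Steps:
$D{\left(d \right)} = \frac{1296}{d^{4}}$
$D^{3}{\left(6 \right)} = \left(\frac{1296}{1296}\right)^{3} = \left(1296 \cdot \frac{1}{1296}\right)^{3} = 1^{3} = 1$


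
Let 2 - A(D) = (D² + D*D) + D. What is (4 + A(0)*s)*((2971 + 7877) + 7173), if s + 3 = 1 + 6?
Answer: 216252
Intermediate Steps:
A(D) = 2 - D - 2*D² (A(D) = 2 - ((D² + D*D) + D) = 2 - ((D² + D²) + D) = 2 - (2*D² + D) = 2 - (D + 2*D²) = 2 + (-D - 2*D²) = 2 - D - 2*D²)
s = 4 (s = -3 + (1 + 6) = -3 + 7 = 4)
(4 + A(0)*s)*((2971 + 7877) + 7173) = (4 + (2 - 1*0 - 2*0²)*4)*((2971 + 7877) + 7173) = (4 + (2 + 0 - 2*0)*4)*(10848 + 7173) = (4 + (2 + 0 + 0)*4)*18021 = (4 + 2*4)*18021 = (4 + 8)*18021 = 12*18021 = 216252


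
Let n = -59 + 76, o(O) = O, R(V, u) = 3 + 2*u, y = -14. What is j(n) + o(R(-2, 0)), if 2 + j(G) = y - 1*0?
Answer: -13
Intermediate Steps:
n = 17
j(G) = -16 (j(G) = -2 + (-14 - 1*0) = -2 + (-14 + 0) = -2 - 14 = -16)
j(n) + o(R(-2, 0)) = -16 + (3 + 2*0) = -16 + (3 + 0) = -16 + 3 = -13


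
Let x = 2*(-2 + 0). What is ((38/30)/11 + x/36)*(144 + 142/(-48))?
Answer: 677/1188 ≈ 0.56987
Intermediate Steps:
x = -4 (x = 2*(-2) = -4)
((38/30)/11 + x/36)*(144 + 142/(-48)) = ((38/30)/11 - 4/36)*(144 + 142/(-48)) = ((38*(1/30))*(1/11) - 4*1/36)*(144 + 142*(-1/48)) = ((19/15)*(1/11) - ⅑)*(144 - 71/24) = (19/165 - ⅑)*(3385/24) = (2/495)*(3385/24) = 677/1188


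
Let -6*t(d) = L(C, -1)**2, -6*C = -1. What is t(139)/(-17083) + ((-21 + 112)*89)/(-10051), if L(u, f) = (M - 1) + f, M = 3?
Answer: -830121251/1030207398 ≈ -0.80578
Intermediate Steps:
C = 1/6 (C = -1/6*(-1) = 1/6 ≈ 0.16667)
L(u, f) = 2 + f (L(u, f) = (3 - 1) + f = 2 + f)
t(d) = -1/6 (t(d) = -(2 - 1)**2/6 = -1/6*1**2 = -1/6*1 = -1/6)
t(139)/(-17083) + ((-21 + 112)*89)/(-10051) = -1/6/(-17083) + ((-21 + 112)*89)/(-10051) = -1/6*(-1/17083) + (91*89)*(-1/10051) = 1/102498 + 8099*(-1/10051) = 1/102498 - 8099/10051 = -830121251/1030207398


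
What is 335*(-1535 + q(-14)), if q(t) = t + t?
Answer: -523605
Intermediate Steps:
q(t) = 2*t
335*(-1535 + q(-14)) = 335*(-1535 + 2*(-14)) = 335*(-1535 - 28) = 335*(-1563) = -523605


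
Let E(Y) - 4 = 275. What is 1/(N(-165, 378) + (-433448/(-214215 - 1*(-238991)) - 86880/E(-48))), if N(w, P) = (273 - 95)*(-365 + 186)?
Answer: -288021/9271653055 ≈ -3.1065e-5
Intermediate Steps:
E(Y) = 279 (E(Y) = 4 + 275 = 279)
N(w, P) = -31862 (N(w, P) = 178*(-179) = -31862)
1/(N(-165, 378) + (-433448/(-214215 - 1*(-238991)) - 86880/E(-48))) = 1/(-31862 + (-433448/(-214215 - 1*(-238991)) - 86880/279)) = 1/(-31862 + (-433448/(-214215 + 238991) - 86880*1/279)) = 1/(-31862 + (-433448/24776 - 28960/93)) = 1/(-31862 + (-433448*1/24776 - 28960/93)) = 1/(-31862 + (-54181/3097 - 28960/93)) = 1/(-31862 - 94727953/288021) = 1/(-9271653055/288021) = -288021/9271653055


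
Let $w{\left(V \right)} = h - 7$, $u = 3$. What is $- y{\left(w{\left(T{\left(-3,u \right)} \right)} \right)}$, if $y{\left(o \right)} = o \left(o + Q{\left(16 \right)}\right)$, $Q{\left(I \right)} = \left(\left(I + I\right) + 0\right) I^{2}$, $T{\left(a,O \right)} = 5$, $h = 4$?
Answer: $24567$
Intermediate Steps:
$Q{\left(I \right)} = 2 I^{3}$ ($Q{\left(I \right)} = \left(2 I + 0\right) I^{2} = 2 I I^{2} = 2 I^{3}$)
$w{\left(V \right)} = -3$ ($w{\left(V \right)} = 4 - 7 = -3$)
$y{\left(o \right)} = o \left(8192 + o\right)$ ($y{\left(o \right)} = o \left(o + 2 \cdot 16^{3}\right) = o \left(o + 2 \cdot 4096\right) = o \left(o + 8192\right) = o \left(8192 + o\right)$)
$- y{\left(w{\left(T{\left(-3,u \right)} \right)} \right)} = - \left(-3\right) \left(8192 - 3\right) = - \left(-3\right) 8189 = \left(-1\right) \left(-24567\right) = 24567$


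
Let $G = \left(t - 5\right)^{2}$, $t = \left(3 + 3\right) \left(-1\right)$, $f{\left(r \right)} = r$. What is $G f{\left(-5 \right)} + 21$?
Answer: $-584$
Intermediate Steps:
$t = -6$ ($t = 6 \left(-1\right) = -6$)
$G = 121$ ($G = \left(-6 - 5\right)^{2} = \left(-11\right)^{2} = 121$)
$G f{\left(-5 \right)} + 21 = 121 \left(-5\right) + 21 = -605 + 21 = -584$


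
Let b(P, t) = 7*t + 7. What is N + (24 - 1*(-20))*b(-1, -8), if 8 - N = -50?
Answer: -2098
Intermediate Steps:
N = 58 (N = 8 - 1*(-50) = 8 + 50 = 58)
b(P, t) = 7 + 7*t
N + (24 - 1*(-20))*b(-1, -8) = 58 + (24 - 1*(-20))*(7 + 7*(-8)) = 58 + (24 + 20)*(7 - 56) = 58 + 44*(-49) = 58 - 2156 = -2098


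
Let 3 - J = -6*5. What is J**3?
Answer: 35937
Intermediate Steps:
J = 33 (J = 3 - (-6)*5 = 3 - 1*(-30) = 3 + 30 = 33)
J**3 = 33**3 = 35937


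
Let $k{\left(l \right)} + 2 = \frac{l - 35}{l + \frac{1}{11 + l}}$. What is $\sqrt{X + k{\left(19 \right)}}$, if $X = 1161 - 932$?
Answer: $\frac{\sqrt{73737227}}{571} \approx 15.039$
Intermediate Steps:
$k{\left(l \right)} = -2 + \frac{-35 + l}{l + \frac{1}{11 + l}}$ ($k{\left(l \right)} = -2 + \frac{l - 35}{l + \frac{1}{11 + l}} = -2 + \frac{-35 + l}{l + \frac{1}{11 + l}}$)
$X = 229$ ($X = 1161 - 932 = 229$)
$\sqrt{X + k{\left(19 \right)}} = \sqrt{229 + \frac{-387 - 19^{2} - 874}{1 + 19^{2} + 11 \cdot 19}} = \sqrt{229 + \frac{-387 - 361 - 874}{1 + 361 + 209}} = \sqrt{229 + \frac{-387 - 361 - 874}{571}} = \sqrt{229 + \frac{1}{571} \left(-1622\right)} = \sqrt{229 - \frac{1622}{571}} = \sqrt{\frac{129137}{571}} = \frac{\sqrt{73737227}}{571}$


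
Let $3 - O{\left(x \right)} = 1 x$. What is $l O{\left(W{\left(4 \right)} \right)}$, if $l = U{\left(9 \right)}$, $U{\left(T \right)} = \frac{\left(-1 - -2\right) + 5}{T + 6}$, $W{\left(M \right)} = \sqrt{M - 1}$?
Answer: $\frac{6}{5} - \frac{2 \sqrt{3}}{5} \approx 0.50718$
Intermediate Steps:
$W{\left(M \right)} = \sqrt{-1 + M}$
$O{\left(x \right)} = 3 - x$ ($O{\left(x \right)} = 3 - 1 x = 3 - x$)
$U{\left(T \right)} = \frac{6}{6 + T}$ ($U{\left(T \right)} = \frac{\left(-1 + 2\right) + 5}{6 + T} = \frac{1 + 5}{6 + T} = \frac{6}{6 + T}$)
$l = \frac{2}{5}$ ($l = \frac{6}{6 + 9} = \frac{6}{15} = 6 \cdot \frac{1}{15} = \frac{2}{5} \approx 0.4$)
$l O{\left(W{\left(4 \right)} \right)} = \frac{2 \left(3 - \sqrt{-1 + 4}\right)}{5} = \frac{2 \left(3 - \sqrt{3}\right)}{5} = \frac{6}{5} - \frac{2 \sqrt{3}}{5}$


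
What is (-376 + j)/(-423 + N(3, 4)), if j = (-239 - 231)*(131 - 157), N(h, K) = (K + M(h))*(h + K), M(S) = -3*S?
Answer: -5922/229 ≈ -25.860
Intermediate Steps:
N(h, K) = (K + h)*(K - 3*h) (N(h, K) = (K - 3*h)*(h + K) = (K - 3*h)*(K + h) = (K + h)*(K - 3*h))
j = 12220 (j = -470*(-26) = 12220)
(-376 + j)/(-423 + N(3, 4)) = (-376 + 12220)/(-423 + (4² - 3*3² - 2*4*3)) = 11844/(-423 + (16 - 3*9 - 24)) = 11844/(-423 + (16 - 27 - 24)) = 11844/(-423 - 35) = 11844/(-458) = 11844*(-1/458) = -5922/229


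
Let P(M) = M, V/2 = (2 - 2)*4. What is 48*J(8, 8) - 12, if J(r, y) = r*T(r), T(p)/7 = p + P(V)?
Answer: 21492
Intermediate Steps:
V = 0 (V = 2*((2 - 2)*4) = 2*(0*4) = 2*0 = 0)
T(p) = 7*p (T(p) = 7*(p + 0) = 7*p)
J(r, y) = 7*r² (J(r, y) = r*(7*r) = 7*r²)
48*J(8, 8) - 12 = 48*(7*8²) - 12 = 48*(7*64) - 12 = 48*448 - 12 = 21504 - 12 = 21492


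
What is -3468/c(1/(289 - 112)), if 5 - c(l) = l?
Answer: -9027/13 ≈ -694.38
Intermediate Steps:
c(l) = 5 - l
-3468/c(1/(289 - 112)) = -3468/(5 - 1/(289 - 112)) = -3468/(5 - 1/177) = -3468/884/177 = -3468*177/884 = -9027/13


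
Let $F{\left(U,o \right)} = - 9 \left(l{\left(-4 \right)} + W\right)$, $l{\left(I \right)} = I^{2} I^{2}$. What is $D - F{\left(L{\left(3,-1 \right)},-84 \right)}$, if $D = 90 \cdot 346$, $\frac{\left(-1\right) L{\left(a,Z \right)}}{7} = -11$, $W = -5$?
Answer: $33399$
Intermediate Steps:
$L{\left(a,Z \right)} = 77$ ($L{\left(a,Z \right)} = \left(-7\right) \left(-11\right) = 77$)
$l{\left(I \right)} = I^{4}$
$D = 31140$
$F{\left(U,o \right)} = -2259$ ($F{\left(U,o \right)} = - 9 \left(\left(-4\right)^{4} - 5\right) = - 9 \left(256 - 5\right) = \left(-9\right) 251 = -2259$)
$D - F{\left(L{\left(3,-1 \right)},-84 \right)} = 31140 - -2259 = 31140 + 2259 = 33399$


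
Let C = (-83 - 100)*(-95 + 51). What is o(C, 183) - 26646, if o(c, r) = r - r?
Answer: -26646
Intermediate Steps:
C = 8052 (C = -183*(-44) = 8052)
o(c, r) = 0
o(C, 183) - 26646 = 0 - 26646 = -26646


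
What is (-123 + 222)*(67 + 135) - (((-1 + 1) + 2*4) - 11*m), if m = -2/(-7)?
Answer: 139952/7 ≈ 19993.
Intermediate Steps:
m = 2/7 (m = -2*(-⅐) = 2/7 ≈ 0.28571)
(-123 + 222)*(67 + 135) - (((-1 + 1) + 2*4) - 11*m) = (-123 + 222)*(67 + 135) - (((-1 + 1) + 2*4) - 11*2/7) = 99*202 - ((0 + 8) - 22/7) = 19998 - (8 - 22/7) = 19998 - 1*34/7 = 19998 - 34/7 = 139952/7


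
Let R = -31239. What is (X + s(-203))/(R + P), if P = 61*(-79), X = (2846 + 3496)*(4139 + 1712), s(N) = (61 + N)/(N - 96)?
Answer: -5547502850/5390671 ≈ -1029.1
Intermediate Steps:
s(N) = (61 + N)/(-96 + N)
X = 37107042 (X = 6342*5851 = 37107042)
P = -4819
(X + s(-203))/(R + P) = (37107042 + (61 - 203)/(-96 - 203))/(-31239 - 4819) = (37107042 - 142/(-299))/(-36058) = (37107042 - 1/299*(-142))*(-1/36058) = (37107042 + 142/299)*(-1/36058) = (11095005700/299)*(-1/36058) = -5547502850/5390671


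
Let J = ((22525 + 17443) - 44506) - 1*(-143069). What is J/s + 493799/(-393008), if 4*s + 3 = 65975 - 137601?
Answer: -253145493563/28150770032 ≈ -8.9925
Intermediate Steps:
s = -71629/4 (s = -¾ + (65975 - 137601)/4 = -¾ + (¼)*(-71626) = -¾ - 35813/2 = -71629/4 ≈ -17907.)
J = 138531 (J = (39968 - 44506) + 143069 = -4538 + 143069 = 138531)
J/s + 493799/(-393008) = 138531/(-71629/4) + 493799/(-393008) = 138531*(-4/71629) + 493799*(-1/393008) = -554124/71629 - 493799/393008 = -253145493563/28150770032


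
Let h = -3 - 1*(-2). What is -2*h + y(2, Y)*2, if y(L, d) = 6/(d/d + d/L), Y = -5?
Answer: -6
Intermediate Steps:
y(L, d) = 6/(1 + d/L)
h = -1 (h = -3 + 2 = -1)
-2*h + y(2, Y)*2 = -2*(-1) + (6*2/(2 - 5))*2 = 2 + (6*2/(-3))*2 = 2 + (6*2*(-⅓))*2 = 2 - 4*2 = 2 - 8 = -6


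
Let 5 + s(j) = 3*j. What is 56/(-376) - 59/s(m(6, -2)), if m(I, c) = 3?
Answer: -2801/188 ≈ -14.899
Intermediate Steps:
s(j) = -5 + 3*j
56/(-376) - 59/s(m(6, -2)) = 56/(-376) - 59/(-5 + 3*3) = 56*(-1/376) - 59/(-5 + 9) = -7/47 - 59/4 = -2801/188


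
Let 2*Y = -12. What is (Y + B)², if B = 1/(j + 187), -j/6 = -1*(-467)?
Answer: 246207481/6838225 ≈ 36.005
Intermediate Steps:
Y = -6 (Y = (½)*(-12) = -6)
j = -2802 (j = -(-6)*(-467) = -6*467 = -2802)
B = -1/2615 (B = 1/(-2802 + 187) = 1/(-2615) = -1/2615 ≈ -0.00038241)
(Y + B)² = (-6 - 1/2615)² = (-15691/2615)² = 246207481/6838225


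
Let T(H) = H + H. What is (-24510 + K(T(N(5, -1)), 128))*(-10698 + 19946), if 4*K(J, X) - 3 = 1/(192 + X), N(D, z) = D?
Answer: -9066461471/40 ≈ -2.2666e+8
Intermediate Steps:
T(H) = 2*H
K(J, X) = ¾ + 1/(4*(192 + X))
(-24510 + K(T(N(5, -1)), 128))*(-10698 + 19946) = (-24510 + (577 + 3*128)/(4*(192 + 128)))*(-10698 + 19946) = (-24510 + (¼)*(577 + 384)/320)*9248 = (-24510 + (¼)*(1/320)*961)*9248 = (-24510 + 961/1280)*9248 = -31371839/1280*9248 = -9066461471/40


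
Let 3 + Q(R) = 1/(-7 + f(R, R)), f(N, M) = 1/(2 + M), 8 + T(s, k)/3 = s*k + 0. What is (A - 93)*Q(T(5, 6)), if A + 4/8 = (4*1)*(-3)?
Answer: 315023/950 ≈ 331.60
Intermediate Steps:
T(s, k) = -24 + 3*k*s (T(s, k) = -24 + 3*(s*k + 0) = -24 + 3*(k*s + 0) = -24 + 3*(k*s) = -24 + 3*k*s)
Q(R) = -3 + 1/(-7 + 1/(2 + R))
A = -25/2 (A = -½ + (4*1)*(-3) = -½ + 4*(-3) = -½ - 12 = -25/2 ≈ -12.500)
(A - 93)*Q(T(5, 6)) = (-25/2 - 93)*((-41 - 22*(-24 + 3*6*5))/(13 + 7*(-24 + 3*6*5))) = -211*(-41 - 22*(-24 + 90))/(2*(13 + 7*(-24 + 90))) = -211*(-41 - 22*66)/(2*(13 + 7*66)) = -211*(-41 - 1452)/(2*(13 + 462)) = -211*(-1493)/(2*475) = -211*(-1493)/950 = -211/2*(-1493/475) = 315023/950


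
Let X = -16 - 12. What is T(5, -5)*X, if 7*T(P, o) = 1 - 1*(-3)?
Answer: -16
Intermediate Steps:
T(P, o) = 4/7 (T(P, o) = (1 - 1*(-3))/7 = (1 + 3)/7 = (⅐)*4 = 4/7)
X = -28
T(5, -5)*X = (4/7)*(-28) = -16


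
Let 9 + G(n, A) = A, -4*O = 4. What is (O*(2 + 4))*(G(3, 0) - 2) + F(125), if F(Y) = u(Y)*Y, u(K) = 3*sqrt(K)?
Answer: 66 + 1875*sqrt(5) ≈ 4258.6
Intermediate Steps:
O = -1 (O = -1/4*4 = -1)
G(n, A) = -9 + A
F(Y) = 3*Y**(3/2) (F(Y) = (3*sqrt(Y))*Y = 3*Y**(3/2))
(O*(2 + 4))*(G(3, 0) - 2) + F(125) = (-(2 + 4))*((-9 + 0) - 2) + 3*125**(3/2) = (-1*6)*(-9 - 2) + 3*(625*sqrt(5)) = -6*(-11) + 1875*sqrt(5) = 66 + 1875*sqrt(5)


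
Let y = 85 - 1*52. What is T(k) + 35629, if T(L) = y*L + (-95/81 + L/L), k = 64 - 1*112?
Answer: 2757631/81 ≈ 34045.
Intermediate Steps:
k = -48 (k = 64 - 112 = -48)
y = 33 (y = 85 - 52 = 33)
T(L) = -14/81 + 33*L (T(L) = 33*L + (-95/81 + L/L) = 33*L + (-95*1/81 + 1) = 33*L + (-95/81 + 1) = 33*L - 14/81 = -14/81 + 33*L)
T(k) + 35629 = (-14/81 + 33*(-48)) + 35629 = (-14/81 - 1584) + 35629 = -128318/81 + 35629 = 2757631/81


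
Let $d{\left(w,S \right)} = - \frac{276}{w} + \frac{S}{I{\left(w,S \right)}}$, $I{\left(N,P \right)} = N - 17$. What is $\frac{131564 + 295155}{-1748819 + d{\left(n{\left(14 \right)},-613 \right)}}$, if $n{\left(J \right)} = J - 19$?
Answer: $- \frac{46939090}{192360953} \approx -0.24402$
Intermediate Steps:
$I{\left(N,P \right)} = -17 + N$ ($I{\left(N,P \right)} = N - 17 = -17 + N$)
$n{\left(J \right)} = -19 + J$
$d{\left(w,S \right)} = - \frac{276}{w} + \frac{S}{-17 + w}$
$\frac{131564 + 295155}{-1748819 + d{\left(n{\left(14 \right)},-613 \right)}} = \frac{131564 + 295155}{-1748819 - \left(\frac{276}{-19 + 14} + \frac{613}{-17 + \left(-19 + 14\right)}\right)} = \frac{426719}{-1748819 - \left(- \frac{276}{5} + \frac{613}{-17 - 5}\right)} = \frac{426719}{-1748819 - \left(- \frac{276}{5} + \frac{613}{-22}\right)} = \frac{426719}{-1748819 + \left(\frac{276}{5} - - \frac{613}{22}\right)} = \frac{426719}{-1748819 + \left(\frac{276}{5} + \frac{613}{22}\right)} = \frac{426719}{-1748819 + \frac{9137}{110}} = \frac{426719}{- \frac{192360953}{110}} = 426719 \left(- \frac{110}{192360953}\right) = - \frac{46939090}{192360953}$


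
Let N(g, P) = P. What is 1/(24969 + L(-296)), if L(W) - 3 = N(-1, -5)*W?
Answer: 1/26452 ≈ 3.7804e-5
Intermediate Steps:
L(W) = 3 - 5*W
1/(24969 + L(-296)) = 1/(24969 + (3 - 5*(-296))) = 1/(24969 + (3 + 1480)) = 1/(24969 + 1483) = 1/26452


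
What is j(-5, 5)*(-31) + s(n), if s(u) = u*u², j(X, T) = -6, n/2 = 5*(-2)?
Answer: -7814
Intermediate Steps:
n = -20 (n = 2*(5*(-2)) = 2*(-10) = -20)
s(u) = u³
j(-5, 5)*(-31) + s(n) = -6*(-31) + (-20)³ = 186 - 8000 = -7814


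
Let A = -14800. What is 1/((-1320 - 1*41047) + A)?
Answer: -1/57167 ≈ -1.7493e-5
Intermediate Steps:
1/((-1320 - 1*41047) + A) = 1/((-1320 - 1*41047) - 14800) = 1/((-1320 - 41047) - 14800) = 1/(-42367 - 14800) = 1/(-57167) = -1/57167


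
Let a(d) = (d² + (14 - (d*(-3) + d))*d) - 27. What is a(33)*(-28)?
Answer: -103656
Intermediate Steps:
a(d) = -27 + d² + d*(14 + 2*d) (a(d) = (d² + (14 - (-3*d + d))*d) - 27 = (d² + (14 - (-2)*d)*d) - 27 = (d² + (14 + 2*d)*d) - 27 = (d² + d*(14 + 2*d)) - 27 = -27 + d² + d*(14 + 2*d))
a(33)*(-28) = (-27 + 3*33² + 14*33)*(-28) = (-27 + 3*1089 + 462)*(-28) = (-27 + 3267 + 462)*(-28) = 3702*(-28) = -103656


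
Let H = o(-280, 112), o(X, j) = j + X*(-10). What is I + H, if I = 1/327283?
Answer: 953048097/327283 ≈ 2912.0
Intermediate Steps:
I = 1/327283 ≈ 3.0555e-6
o(X, j) = j - 10*X
H = 2912 (H = 112 - 10*(-280) = 112 + 2800 = 2912)
I + H = 1/327283 + 2912 = 953048097/327283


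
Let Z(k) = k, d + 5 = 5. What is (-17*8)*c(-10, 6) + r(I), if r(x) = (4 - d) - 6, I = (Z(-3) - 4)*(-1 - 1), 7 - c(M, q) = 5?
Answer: -274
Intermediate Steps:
d = 0 (d = -5 + 5 = 0)
c(M, q) = 2 (c(M, q) = 7 - 1*5 = 7 - 5 = 2)
I = 14 (I = (-3 - 4)*(-1 - 1) = -7*(-2) = 14)
r(x) = -2 (r(x) = (4 - 1*0) - 6 = (4 + 0) - 6 = 4 - 6 = -2)
(-17*8)*c(-10, 6) + r(I) = -17*8*2 - 2 = -136*2 - 2 = -272 - 2 = -274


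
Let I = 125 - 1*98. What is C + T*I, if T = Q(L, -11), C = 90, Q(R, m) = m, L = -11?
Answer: -207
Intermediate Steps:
I = 27 (I = 125 - 98 = 27)
T = -11
C + T*I = 90 - 11*27 = 90 - 297 = -207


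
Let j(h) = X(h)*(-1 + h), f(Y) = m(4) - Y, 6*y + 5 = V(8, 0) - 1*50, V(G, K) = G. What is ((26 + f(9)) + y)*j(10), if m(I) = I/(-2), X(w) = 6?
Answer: 387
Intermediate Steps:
m(I) = -I/2 (m(I) = I*(-½) = -I/2)
y = -47/6 (y = -⅚ + (8 - 1*50)/6 = -⅚ + (8 - 50)/6 = -⅚ + (⅙)*(-42) = -⅚ - 7 = -47/6 ≈ -7.8333)
f(Y) = -2 - Y (f(Y) = -½*4 - Y = -2 - Y)
j(h) = -6 + 6*h (j(h) = 6*(-1 + h) = -6 + 6*h)
((26 + f(9)) + y)*j(10) = ((26 + (-2 - 1*9)) - 47/6)*(-6 + 6*10) = ((26 + (-2 - 9)) - 47/6)*(-6 + 60) = ((26 - 11) - 47/6)*54 = (15 - 47/6)*54 = (43/6)*54 = 387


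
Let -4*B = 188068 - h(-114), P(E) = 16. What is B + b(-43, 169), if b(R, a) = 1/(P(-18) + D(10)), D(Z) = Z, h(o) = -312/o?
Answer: -23226041/494 ≈ -47016.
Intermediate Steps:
b(R, a) = 1/26 (b(R, a) = 1/(16 + 10) = 1/26)
B = -893310/19 (B = -(188068 - (-312)/(-114))/4 = -(188068 - (-312)*(-1)/114)/4 = -(188068 - 1*52/19)/4 = -(188068 - 52/19)/4 = -1/4*3573240/19 = -893310/19 ≈ -47016.)
B + b(-43, 169) = -893310/19 + 1/26 = -23226041/494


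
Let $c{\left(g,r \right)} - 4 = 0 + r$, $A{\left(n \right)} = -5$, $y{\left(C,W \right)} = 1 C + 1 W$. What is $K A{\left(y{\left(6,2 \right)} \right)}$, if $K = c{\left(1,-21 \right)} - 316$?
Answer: $1665$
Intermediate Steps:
$y{\left(C,W \right)} = C + W$
$c{\left(g,r \right)} = 4 + r$ ($c{\left(g,r \right)} = 4 + \left(0 + r\right) = 4 + r$)
$K = -333$ ($K = \left(4 - 21\right) - 316 = -17 - 316 = -333$)
$K A{\left(y{\left(6,2 \right)} \right)} = \left(-333\right) \left(-5\right) = 1665$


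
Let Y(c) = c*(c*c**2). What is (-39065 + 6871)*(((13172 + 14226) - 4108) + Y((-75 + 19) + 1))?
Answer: -295345019510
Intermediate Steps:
Y(c) = c**4 (Y(c) = c*c**3 = c**4)
(-39065 + 6871)*(((13172 + 14226) - 4108) + Y((-75 + 19) + 1)) = (-39065 + 6871)*(((13172 + 14226) - 4108) + ((-75 + 19) + 1)**4) = -32194*((27398 - 4108) + (-56 + 1)**4) = -32194*(23290 + (-55)**4) = -32194*(23290 + 9150625) = -32194*9173915 = -295345019510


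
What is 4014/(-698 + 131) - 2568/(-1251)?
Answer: -44018/8757 ≈ -5.0266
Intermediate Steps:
4014/(-698 + 131) - 2568/(-1251) = 4014/(-567) - 2568*(-1/1251) = 4014*(-1/567) + 856/417 = -446/63 + 856/417 = -44018/8757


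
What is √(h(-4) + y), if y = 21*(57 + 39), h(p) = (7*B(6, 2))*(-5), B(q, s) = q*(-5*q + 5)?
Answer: √7266 ≈ 85.241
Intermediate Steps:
B(q, s) = q*(5 - 5*q)
h(p) = 5250 (h(p) = (7*(5*6*(1 - 1*6)))*(-5) = (7*(5*6*(1 - 6)))*(-5) = (7*(5*6*(-5)))*(-5) = (7*(-150))*(-5) = -1050*(-5) = 5250)
y = 2016 (y = 21*96 = 2016)
√(h(-4) + y) = √(5250 + 2016) = √7266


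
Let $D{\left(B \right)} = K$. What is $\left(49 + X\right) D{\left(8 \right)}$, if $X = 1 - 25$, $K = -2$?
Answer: $-50$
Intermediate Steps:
$D{\left(B \right)} = -2$
$X = -24$ ($X = 1 - 25 = -24$)
$\left(49 + X\right) D{\left(8 \right)} = \left(49 - 24\right) \left(-2\right) = 25 \left(-2\right) = -50$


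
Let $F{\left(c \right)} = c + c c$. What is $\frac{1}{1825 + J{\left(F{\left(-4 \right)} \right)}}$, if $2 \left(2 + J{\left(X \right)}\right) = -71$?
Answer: $\frac{2}{3575} \approx 0.00055944$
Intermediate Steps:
$F{\left(c \right)} = c + c^{2}$
$J{\left(X \right)} = - \frac{75}{2}$ ($J{\left(X \right)} = -2 + \frac{1}{2} \left(-71\right) = -2 - \frac{71}{2} = - \frac{75}{2}$)
$\frac{1}{1825 + J{\left(F{\left(-4 \right)} \right)}} = \frac{1}{1825 - \frac{75}{2}} = \frac{1}{\frac{3575}{2}} = \frac{2}{3575}$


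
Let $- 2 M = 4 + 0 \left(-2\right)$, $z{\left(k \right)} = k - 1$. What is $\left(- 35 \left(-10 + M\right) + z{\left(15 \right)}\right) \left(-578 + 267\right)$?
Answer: $-134974$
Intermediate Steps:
$z{\left(k \right)} = -1 + k$
$M = -2$ ($M = - \frac{4 + 0 \left(-2\right)}{2} = - \frac{4 + 0}{2} = \left(- \frac{1}{2}\right) 4 = -2$)
$\left(- 35 \left(-10 + M\right) + z{\left(15 \right)}\right) \left(-578 + 267\right) = \left(- 35 \left(-10 - 2\right) + \left(-1 + 15\right)\right) \left(-578 + 267\right) = \left(\left(-35\right) \left(-12\right) + 14\right) \left(-311\right) = \left(420 + 14\right) \left(-311\right) = 434 \left(-311\right) = -134974$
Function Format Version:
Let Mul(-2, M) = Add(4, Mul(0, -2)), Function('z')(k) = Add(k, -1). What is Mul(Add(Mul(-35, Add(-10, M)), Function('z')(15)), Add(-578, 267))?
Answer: -134974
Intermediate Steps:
Function('z')(k) = Add(-1, k)
M = -2 (M = Mul(Rational(-1, 2), Add(4, Mul(0, -2))) = Mul(Rational(-1, 2), Add(4, 0)) = Mul(Rational(-1, 2), 4) = -2)
Mul(Add(Mul(-35, Add(-10, M)), Function('z')(15)), Add(-578, 267)) = Mul(Add(Mul(-35, Add(-10, -2)), Add(-1, 15)), Add(-578, 267)) = Mul(Add(Mul(-35, -12), 14), -311) = Mul(Add(420, 14), -311) = Mul(434, -311) = -134974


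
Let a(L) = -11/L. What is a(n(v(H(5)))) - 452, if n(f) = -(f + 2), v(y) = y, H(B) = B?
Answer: -3153/7 ≈ -450.43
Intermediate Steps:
n(f) = -2 - f (n(f) = -(2 + f) = -2 - f)
a(n(v(H(5)))) - 452 = -11/(-2 - 1*5) - 452 = -11/(-2 - 5) - 452 = -11/(-7) - 452 = -11*(-1/7) - 452 = 11/7 - 452 = -3153/7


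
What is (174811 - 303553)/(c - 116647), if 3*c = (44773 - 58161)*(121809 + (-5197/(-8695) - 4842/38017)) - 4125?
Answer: 63835011328095/269592914022809731 ≈ 0.00023678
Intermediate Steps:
c = -539070152313280547/991673445 (c = ((44773 - 58161)*(121809 + (-5197/(-8695) - 4842/38017)) - 4125)/3 = (-13388*(121809 + (-5197*(-1/8695) - 4842*1/38017)) - 4125)/3 = (-13388*(121809 + (5197/8695 - 4842/38017)) - 4125)/3 = (-13388*(121809 + 155473159/330557815) - 4125)/3 = (-13388*40265072360494/330557815 - 4125)/3 = (-539068788762293672/330557815 - 4125)/3 = (1/3)*(-539070152313280547/330557815) = -539070152313280547/991673445 ≈ -5.4360e+8)
(174811 - 303553)/(c - 116647) = (174811 - 303553)/(-539070152313280547/991673445 - 116647) = -128742/(-539185828045619462/991673445) = -128742*(-991673445/539185828045619462) = 63835011328095/269592914022809731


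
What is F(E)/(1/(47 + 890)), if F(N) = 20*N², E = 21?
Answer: 8264340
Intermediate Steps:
F(E)/(1/(47 + 890)) = (20*21²)/(1/(47 + 890)) = (20*441)/(1/937) = 8820/(1/937) = 8820*937 = 8264340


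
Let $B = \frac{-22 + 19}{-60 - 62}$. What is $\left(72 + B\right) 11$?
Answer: $\frac{96657}{122} \approx 792.27$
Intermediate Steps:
$B = \frac{3}{122}$ ($B = - \frac{3}{-122} = \left(-3\right) \left(- \frac{1}{122}\right) = \frac{3}{122} \approx 0.02459$)
$\left(72 + B\right) 11 = \left(72 + \frac{3}{122}\right) 11 = \frac{8787}{122} \cdot 11 = \frac{96657}{122}$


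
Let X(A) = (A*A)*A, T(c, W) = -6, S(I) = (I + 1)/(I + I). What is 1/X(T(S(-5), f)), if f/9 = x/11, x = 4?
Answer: -1/216 ≈ -0.0046296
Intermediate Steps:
S(I) = (1 + I)/(2*I) (S(I) = (1 + I)/((2*I)) = (1 + I)*(1/(2*I)) = (1 + I)/(2*I))
f = 36/11 (f = 9*(4/11) = 36/11 ≈ 3.2727)
X(A) = A³ (X(A) = A²*A = A³)
1/X(T(S(-5), f)) = 1/((-6)³) = 1/(-216) = -1/216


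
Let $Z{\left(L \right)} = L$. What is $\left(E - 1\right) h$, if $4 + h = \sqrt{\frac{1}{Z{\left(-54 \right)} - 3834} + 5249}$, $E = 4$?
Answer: $-12 + \frac{\sqrt{61224333}}{36} \approx 205.35$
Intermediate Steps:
$h = -4 + \frac{\sqrt{61224333}}{108}$ ($h = -4 + \sqrt{\frac{1}{-54 - 3834} + 5249} = -4 + \sqrt{\frac{1}{-3888} + 5249} = -4 + \sqrt{- \frac{1}{3888} + 5249} = -4 + \sqrt{\frac{20408111}{3888}} = -4 + \frac{\sqrt{61224333}}{108} \approx 68.45$)
$\left(E - 1\right) h = \left(4 - 1\right) \left(-4 + \frac{\sqrt{61224333}}{108}\right) = 3 \left(-4 + \frac{\sqrt{61224333}}{108}\right) = -12 + \frac{\sqrt{61224333}}{36}$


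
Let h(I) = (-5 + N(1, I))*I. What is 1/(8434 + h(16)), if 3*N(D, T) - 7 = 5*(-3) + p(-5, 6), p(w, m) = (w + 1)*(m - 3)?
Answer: 3/24742 ≈ 0.00012125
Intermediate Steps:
p(w, m) = (1 + w)*(-3 + m)
N(D, T) = -20/3 (N(D, T) = 7/3 + (5*(-3) + (-3 + 6 - 3*(-5) + 6*(-5)))/3 = 7/3 + (-15 + (-3 + 6 + 15 - 30))/3 = 7/3 + (-15 - 12)/3 = 7/3 + (⅓)*(-27) = 7/3 - 9 = -20/3)
h(I) = -35*I/3 (h(I) = (-5 - 20/3)*I = -35*I/3)
1/(8434 + h(16)) = 1/(8434 - 35/3*16) = 1/(8434 - 560/3) = 1/(24742/3) = 3/24742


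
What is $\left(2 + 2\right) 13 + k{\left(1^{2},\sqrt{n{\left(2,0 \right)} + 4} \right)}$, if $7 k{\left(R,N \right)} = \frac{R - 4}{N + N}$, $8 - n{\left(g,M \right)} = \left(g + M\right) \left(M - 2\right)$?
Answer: $\frac{2909}{56} \approx 51.946$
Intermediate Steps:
$n{\left(g,M \right)} = 8 - \left(-2 + M\right) \left(M + g\right)$ ($n{\left(g,M \right)} = 8 - \left(g + M\right) \left(M - 2\right) = 8 - \left(M + g\right) \left(-2 + M\right) = 8 - \left(-2 + M\right) \left(M + g\right)$)
$k{\left(R,N \right)} = \frac{-4 + R}{14 N}$ ($k{\left(R,N \right)} = \frac{\left(R - 4\right) \frac{1}{N + N}}{7} = \frac{\left(-4 + R\right) \frac{1}{2 N}}{7} = \frac{\frac{1}{2} \frac{1}{N} \left(-4 + R\right)}{7} = \frac{-4 + R}{14 N}$)
$\left(2 + 2\right) 13 + k{\left(1^{2},\sqrt{n{\left(2,0 \right)} + 4} \right)} = \left(2 + 2\right) 13 + \frac{-4 + 1^{2}}{14 \sqrt{\left(8 - 0^{2} + 2 \cdot 0 + 2 \cdot 2 - 0 \cdot 2\right) + 4}} = 4 \cdot 13 + \frac{-4 + 1}{14 \sqrt{\left(8 - 0 + 0 + 4 + 0\right) + 4}} = 52 + \frac{1}{14} \frac{1}{\sqrt{\left(8 + 0 + 0 + 4 + 0\right) + 4}} \left(-3\right) = 52 + \frac{1}{14} \frac{1}{\sqrt{12 + 4}} \left(-3\right) = 52 + \frac{1}{14} \frac{1}{\sqrt{16}} \left(-3\right) = 52 + \frac{1}{14} \cdot \frac{1}{4} \left(-3\right) = 52 - \frac{3}{56} = \frac{2909}{56}$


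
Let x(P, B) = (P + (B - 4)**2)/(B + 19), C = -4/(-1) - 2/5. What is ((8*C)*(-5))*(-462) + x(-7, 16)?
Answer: 2328617/35 ≈ 66532.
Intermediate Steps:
C = 18/5 (C = -4*(-1) - 2*1/5 = 4 - 2/5 = 18/5 ≈ 3.6000)
x(P, B) = (P + (-4 + B)**2)/(19 + B)
((8*C)*(-5))*(-462) + x(-7, 16) = ((8*(18/5))*(-5))*(-462) + (-7 + (-4 + 16)**2)/(19 + 16) = ((144/5)*(-5))*(-462) + (-7 + 12**2)/35 = -144*(-462) + (-7 + 144)/35 = 66528 + (1/35)*137 = 66528 + 137/35 = 2328617/35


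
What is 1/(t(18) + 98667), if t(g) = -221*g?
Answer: 1/94689 ≈ 1.0561e-5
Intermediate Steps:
1/(t(18) + 98667) = 1/(-221*18 + 98667) = 1/(-3978 + 98667) = 1/94689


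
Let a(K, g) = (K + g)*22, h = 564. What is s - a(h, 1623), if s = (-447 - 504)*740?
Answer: -751854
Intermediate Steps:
a(K, g) = 22*K + 22*g
s = -703740 (s = -951*740 = -703740)
s - a(h, 1623) = -703740 - (22*564 + 22*1623) = -703740 - (12408 + 35706) = -703740 - 1*48114 = -703740 - 48114 = -751854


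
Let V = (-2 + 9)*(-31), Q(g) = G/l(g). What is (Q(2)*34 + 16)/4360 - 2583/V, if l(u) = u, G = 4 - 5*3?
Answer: 1603539/135160 ≈ 11.864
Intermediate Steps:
G = -11 (G = 4 - 15 = -11)
Q(g) = -11/g
V = -217 (V = 7*(-31) = -217)
(Q(2)*34 + 16)/4360 - 2583/V = (-11/2*34 + 16)/4360 - 2583/(-217) = (-11*½*34 + 16)*(1/4360) - 2583*(-1/217) = (-11/2*34 + 16)*(1/4360) + 369/31 = (-187 + 16)*(1/4360) + 369/31 = -171*1/4360 + 369/31 = -171/4360 + 369/31 = 1603539/135160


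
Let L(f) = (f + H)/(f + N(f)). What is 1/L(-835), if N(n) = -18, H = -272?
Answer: 853/1107 ≈ 0.77055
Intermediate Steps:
L(f) = (-272 + f)/(-18 + f) (L(f) = (f - 272)/(f - 18) = (-272 + f)/(-18 + f))
1/L(-835) = 1/((-272 - 835)/(-18 - 835)) = 1/(-1107/(-853)) = 1/(-1/853*(-1107)) = 1/(1107/853) = 853/1107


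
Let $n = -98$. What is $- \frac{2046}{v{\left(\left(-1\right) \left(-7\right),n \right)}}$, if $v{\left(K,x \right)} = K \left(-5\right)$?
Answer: $\frac{2046}{35} \approx 58.457$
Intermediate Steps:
$v{\left(K,x \right)} = - 5 K$
$- \frac{2046}{v{\left(\left(-1\right) \left(-7\right),n \right)}} = - \frac{2046}{\left(-5\right) \left(\left(-1\right) \left(-7\right)\right)} = - \frac{2046}{\left(-5\right) 7} = - \frac{2046}{-35} = \left(-2046\right) \left(- \frac{1}{35}\right) = \frac{2046}{35}$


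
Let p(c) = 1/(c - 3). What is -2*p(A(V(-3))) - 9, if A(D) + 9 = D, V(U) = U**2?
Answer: -25/3 ≈ -8.3333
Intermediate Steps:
A(D) = -9 + D
p(c) = 1/(-3 + c)
-2*p(A(V(-3))) - 9 = -2/(-3 + (-9 + (-3)**2)) - 9 = -2/(-3 + (-9 + 9)) - 9 = -2/(-3 + 0) - 9 = -2/(-3) - 9 = -2*(-1/3) - 9 = 2/3 - 9 = -25/3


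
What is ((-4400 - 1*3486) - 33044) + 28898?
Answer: -12032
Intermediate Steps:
((-4400 - 1*3486) - 33044) + 28898 = ((-4400 - 3486) - 33044) + 28898 = (-7886 - 33044) + 28898 = -40930 + 28898 = -12032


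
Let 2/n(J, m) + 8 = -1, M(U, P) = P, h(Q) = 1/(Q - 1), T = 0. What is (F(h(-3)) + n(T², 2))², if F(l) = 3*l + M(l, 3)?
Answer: 5329/1296 ≈ 4.1119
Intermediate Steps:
h(Q) = 1/(-1 + Q)
n(J, m) = -2/9 (n(J, m) = 2/(-8 - 1) = 2/(-9) = 2*(-⅑) = -2/9)
F(l) = 3 + 3*l (F(l) = 3*l + 3 = 3 + 3*l)
(F(h(-3)) + n(T², 2))² = ((3 + 3/(-1 - 3)) - 2/9)² = ((3 + 3/(-4)) - 2/9)² = ((3 + 3*(-¼)) - 2/9)² = ((3 - ¾) - 2/9)² = (9/4 - 2/9)² = (73/36)² = 5329/1296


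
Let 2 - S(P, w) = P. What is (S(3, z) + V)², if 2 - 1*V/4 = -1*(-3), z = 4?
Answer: 25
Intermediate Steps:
S(P, w) = 2 - P
V = -4 (V = 8 - (-4)*(-3) = 8 - 4*3 = 8 - 12 = -4)
(S(3, z) + V)² = ((2 - 1*3) - 4)² = ((2 - 3) - 4)² = (-1 - 4)² = (-5)² = 25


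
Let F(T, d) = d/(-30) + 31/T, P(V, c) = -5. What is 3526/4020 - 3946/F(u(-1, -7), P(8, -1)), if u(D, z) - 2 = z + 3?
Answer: 11937739/46230 ≈ 258.23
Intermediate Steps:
u(D, z) = 5 + z (u(D, z) = 2 + (z + 3) = 2 + (3 + z) = 5 + z)
F(T, d) = 31/T - d/30 (F(T, d) = d*(-1/30) + 31/T = -d/30 + 31/T = 31/T - d/30)
3526/4020 - 3946/F(u(-1, -7), P(8, -1)) = 3526/4020 - 3946/(31/(5 - 7) - 1/30*(-5)) = 3526*(1/4020) - 3946/(31/(-2) + ⅙) = 1763/2010 - 3946/(31*(-½) + ⅙) = 1763/2010 - 3946/(-31/2 + ⅙) = 1763/2010 - 3946/(-46/3) = 1763/2010 - 3946*(-3/46) = 1763/2010 + 5919/23 = 11937739/46230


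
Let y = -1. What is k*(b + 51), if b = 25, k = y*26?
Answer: -1976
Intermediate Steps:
k = -26 (k = -1*26 = -26)
k*(b + 51) = -26*(25 + 51) = -26*76 = -1976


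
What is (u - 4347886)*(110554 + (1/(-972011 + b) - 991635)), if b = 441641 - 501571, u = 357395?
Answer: 3628248625597417002/1031941 ≈ 3.5159e+12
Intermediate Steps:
b = -59930
(u - 4347886)*(110554 + (1/(-972011 + b) - 991635)) = (357395 - 4347886)*(110554 + (1/(-972011 - 59930) - 991635)) = -3990491*(110554 + (1/(-1031941) - 991635)) = -3990491*(110554 + (-1/1031941 - 991635)) = -3990491*(110554 - 1023308813536/1031941) = -3990491*(-909223608222/1031941) = 3628248625597417002/1031941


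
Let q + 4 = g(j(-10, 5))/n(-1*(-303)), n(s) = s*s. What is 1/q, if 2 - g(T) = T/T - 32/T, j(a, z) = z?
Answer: -459045/1836143 ≈ -0.25001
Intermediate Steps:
g(T) = 1 + 32/T (g(T) = 2 - (T/T - 32/T) = 2 - (1 - 32/T) = 2 + (-1 + 32/T) = 1 + 32/T)
n(s) = s²
q = -1836143/459045 (q = -4 + ((32 + 5)/5)/((-1*(-303))²) = -4 + ((⅕)*37)/(303²) = -4 + (37/5)/91809 = -4 + (37/5)*(1/91809) = -4 + 37/459045 = -1836143/459045 ≈ -3.9999)
1/q = 1/(-1836143/459045) = -459045/1836143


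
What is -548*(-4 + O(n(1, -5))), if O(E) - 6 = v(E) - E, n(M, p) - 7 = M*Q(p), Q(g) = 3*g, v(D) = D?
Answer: -1096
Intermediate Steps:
n(M, p) = 7 + 3*M*p (n(M, p) = 7 + M*(3*p) = 7 + 3*M*p)
O(E) = 6 (O(E) = 6 + (E - E) = 6 + 0 = 6)
-548*(-4 + O(n(1, -5))) = -548*(-4 + 6) = -548*2 = -1096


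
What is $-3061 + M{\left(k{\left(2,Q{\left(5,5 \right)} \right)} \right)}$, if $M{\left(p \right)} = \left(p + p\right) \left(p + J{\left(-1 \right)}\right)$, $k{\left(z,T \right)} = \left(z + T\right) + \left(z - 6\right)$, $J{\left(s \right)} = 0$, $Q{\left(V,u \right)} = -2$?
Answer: $-3029$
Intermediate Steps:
$k{\left(z,T \right)} = -6 + T + 2 z$ ($k{\left(z,T \right)} = \left(T + z\right) + \left(z - 6\right) = \left(T + z\right) + \left(-6 + z\right) = -6 + T + 2 z$)
$M{\left(p \right)} = 2 p^{2}$ ($M{\left(p \right)} = \left(p + p\right) \left(p + 0\right) = 2 p p = 2 p^{2}$)
$-3061 + M{\left(k{\left(2,Q{\left(5,5 \right)} \right)} \right)} = -3061 + 2 \left(-6 - 2 + 2 \cdot 2\right)^{2} = -3061 + 2 \left(-6 - 2 + 4\right)^{2} = -3061 + 2 \left(-4\right)^{2} = -3061 + 2 \cdot 16 = -3061 + 32 = -3029$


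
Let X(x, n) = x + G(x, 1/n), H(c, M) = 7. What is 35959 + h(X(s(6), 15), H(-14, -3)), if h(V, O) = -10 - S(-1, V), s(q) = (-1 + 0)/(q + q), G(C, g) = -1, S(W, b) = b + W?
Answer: 431413/12 ≈ 35951.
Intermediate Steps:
S(W, b) = W + b
s(q) = -1/(2*q)
X(x, n) = -1 + x (X(x, n) = x - 1 = -1 + x)
h(V, O) = -9 - V (h(V, O) = -10 - (-1 + V) = -10 + (1 - V) = -9 - V)
35959 + h(X(s(6), 15), H(-14, -3)) = 35959 + (-9 - (-1 - 1/2/6)) = 35959 + (-9 - (-1 - 1/2*1/6)) = 35959 + (-9 - (-1 - 1/12)) = 35959 + (-9 - 1*(-13/12)) = 35959 + (-9 + 13/12) = 35959 - 95/12 = 431413/12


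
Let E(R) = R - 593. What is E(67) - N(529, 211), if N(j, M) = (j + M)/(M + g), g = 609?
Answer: -21603/41 ≈ -526.90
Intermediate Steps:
E(R) = -593 + R
N(j, M) = (M + j)/(609 + M) (N(j, M) = (j + M)/(M + 609) = (M + j)/(609 + M))
E(67) - N(529, 211) = (-593 + 67) - (211 + 529)/(609 + 211) = -526 - 740/820 = -526 - 1*37/41 = -526 - 37/41 = -21603/41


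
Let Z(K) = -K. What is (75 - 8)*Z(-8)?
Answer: 536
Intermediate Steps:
(75 - 8)*Z(-8) = (75 - 8)*(-1*(-8)) = 67*8 = 536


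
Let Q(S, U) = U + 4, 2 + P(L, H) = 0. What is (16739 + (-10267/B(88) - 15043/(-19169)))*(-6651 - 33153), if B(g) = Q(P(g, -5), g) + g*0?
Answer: -291809152365555/440887 ≈ -6.6187e+8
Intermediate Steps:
P(L, H) = -2 (P(L, H) = -2 + 0 = -2)
Q(S, U) = 4 + U
B(g) = 4 + g (B(g) = (4 + g) + g*0 = (4 + g) + 0 = 4 + g)
(16739 + (-10267/B(88) - 15043/(-19169)))*(-6651 - 33153) = (16739 + (-10267/(4 + 88) - 15043/(-19169)))*(-6651 - 33153) = (16739 + (-10267/92 - 15043*(-1/19169)))*(-39804) = (16739 + (-10267*1/92 + 15043/19169))*(-39804) = (16739 + (-10267/92 + 15043/19169))*(-39804) = (16739 - 195424167/1763548)*(-39804) = (29324605805/1763548)*(-39804) = -291809152365555/440887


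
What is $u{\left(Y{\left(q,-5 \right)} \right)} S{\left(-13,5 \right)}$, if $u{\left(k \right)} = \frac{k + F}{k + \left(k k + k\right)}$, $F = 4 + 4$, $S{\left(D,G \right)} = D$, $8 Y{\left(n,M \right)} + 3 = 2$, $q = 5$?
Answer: $\frac{2184}{5} \approx 436.8$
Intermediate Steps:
$Y{\left(n,M \right)} = - \frac{1}{8}$ ($Y{\left(n,M \right)} = - \frac{3}{8} + \frac{1}{8} \cdot 2 = - \frac{3}{8} + \frac{1}{4} = - \frac{1}{8}$)
$F = 8$
$u{\left(k \right)} = \frac{8 + k}{k^{2} + 2 k}$ ($u{\left(k \right)} = \frac{k + 8}{k + \left(k k + k\right)} = \frac{8 + k}{k + \left(k^{2} + k\right)} = \frac{8 + k}{k + \left(k + k^{2}\right)} = \frac{8 + k}{k^{2} + 2 k}$)
$u{\left(Y{\left(q,-5 \right)} \right)} S{\left(-13,5 \right)} = \frac{8 - \frac{1}{8}}{\left(- \frac{1}{8}\right) \left(2 - \frac{1}{8}\right)} \left(-13\right) = \left(-8\right) \frac{1}{\frac{15}{8}} \cdot \frac{63}{8} \left(-13\right) = \left(-8\right) \frac{8}{15} \cdot \frac{63}{8} \left(-13\right) = \left(- \frac{168}{5}\right) \left(-13\right) = \frac{2184}{5}$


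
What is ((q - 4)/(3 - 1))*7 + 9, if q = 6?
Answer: 16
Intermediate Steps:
((q - 4)/(3 - 1))*7 + 9 = ((6 - 4)/(3 - 1))*7 + 9 = (2/2)*7 + 9 = (2*(1/2))*7 + 9 = 1*7 + 9 = 7 + 9 = 16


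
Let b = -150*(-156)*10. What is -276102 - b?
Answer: -510102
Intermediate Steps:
b = 234000 (b = 23400*10 = 234000)
-276102 - b = -276102 - 1*234000 = -276102 - 234000 = -510102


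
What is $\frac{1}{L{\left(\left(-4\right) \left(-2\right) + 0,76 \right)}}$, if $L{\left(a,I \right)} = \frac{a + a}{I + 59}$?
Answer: $\frac{135}{16} \approx 8.4375$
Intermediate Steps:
$L{\left(a,I \right)} = \frac{2 a}{59 + I}$
$\frac{1}{L{\left(\left(-4\right) \left(-2\right) + 0,76 \right)}} = \frac{1}{2 \left(\left(-4\right) \left(-2\right) + 0\right) \frac{1}{59 + 76}} = \frac{1}{2 \left(8 + 0\right) \frac{1}{135}} = \frac{1}{2 \cdot 8 \cdot \frac{1}{135}} = \frac{1}{\frac{16}{135}} = \frac{135}{16}$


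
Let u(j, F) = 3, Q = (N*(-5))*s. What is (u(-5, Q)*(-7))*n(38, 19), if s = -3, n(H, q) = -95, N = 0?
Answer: 1995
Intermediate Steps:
Q = 0 (Q = (0*(-5))*(-3) = 0*(-3) = 0)
(u(-5, Q)*(-7))*n(38, 19) = (3*(-7))*(-95) = -21*(-95) = 1995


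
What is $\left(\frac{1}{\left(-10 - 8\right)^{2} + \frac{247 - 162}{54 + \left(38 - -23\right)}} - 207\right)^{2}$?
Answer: $\frac{2390301523600}{55785961} \approx 42848.0$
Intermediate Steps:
$\left(\frac{1}{\left(-10 - 8\right)^{2} + \frac{247 - 162}{54 + \left(38 - -23\right)}} - 207\right)^{2} = \left(\frac{1}{\left(-18\right)^{2} + \frac{85}{54 + \left(38 + 23\right)}} - 207\right)^{2} = \left(\frac{1}{324 + \frac{85}{54 + 61}} - 207\right)^{2} = \left(\frac{1}{324 + \frac{85}{115}} - 207\right)^{2} = \left(\frac{1}{324 + 85 \cdot \frac{1}{115}} - 207\right)^{2} = \left(\frac{1}{324 + \frac{17}{23}} - 207\right)^{2} = \left(\frac{1}{\frac{7469}{23}} - 207\right)^{2} = \left(\frac{23}{7469} - 207\right)^{2} = \left(- \frac{1546060}{7469}\right)^{2} = \frac{2390301523600}{55785961}$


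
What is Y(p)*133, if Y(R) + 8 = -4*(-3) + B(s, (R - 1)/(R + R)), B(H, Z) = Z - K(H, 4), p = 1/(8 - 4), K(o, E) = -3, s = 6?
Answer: 1463/2 ≈ 731.50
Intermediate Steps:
p = 1/4 ≈ 0.25000
B(H, Z) = 3 + Z (B(H, Z) = Z - 1*(-3) = Z + 3 = 3 + Z)
Y(R) = 7 + (-1 + R)/(2*R) (Y(R) = -8 + (-4*(-3) + (3 + (R - 1)/(R + R))) = -8 + (12 + (3 + (-1 + R)/((2*R)))) = -8 + (12 + (3 + (-1 + R)*(1/(2*R)))) = -8 + (12 + (3 + (-1 + R)/(2*R))) = -8 + (15 + (-1 + R)/(2*R)) = 7 + (-1 + R)/(2*R))
Y(p)*133 = ((-1 + 15*(1/4))/(2*(1/4)))*133 = ((1/2)*4*(-1 + 15/4))*133 = ((1/2)*4*(11/4))*133 = (11/2)*133 = 1463/2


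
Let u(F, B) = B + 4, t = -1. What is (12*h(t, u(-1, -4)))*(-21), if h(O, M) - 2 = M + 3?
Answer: -1260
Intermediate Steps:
u(F, B) = 4 + B
h(O, M) = 5 + M (h(O, M) = 2 + (M + 3) = 2 + (3 + M) = 5 + M)
(12*h(t, u(-1, -4)))*(-21) = (12*(5 + (4 - 4)))*(-21) = (12*(5 + 0))*(-21) = (12*5)*(-21) = 60*(-21) = -1260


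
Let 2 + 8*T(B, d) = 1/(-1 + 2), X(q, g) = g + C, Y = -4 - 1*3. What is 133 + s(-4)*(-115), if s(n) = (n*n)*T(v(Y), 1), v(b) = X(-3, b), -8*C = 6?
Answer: 363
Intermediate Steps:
Y = -7 (Y = -4 - 3 = -7)
C = -3/4 (C = -1/8*6 = -3/4 ≈ -0.75000)
X(q, g) = -3/4 + g (X(q, g) = g - 3/4 = -3/4 + g)
v(b) = -3/4 + b
T(B, d) = -1/8 (T(B, d) = -1/4 + 1/(8*(-1 + 2)) = -1/4 + (1/8)/1 = -1/4 + (1/8)*1 = -1/4 + 1/8 = -1/8)
s(n) = -n**2/8 (s(n) = (n*n)*(-1/8) = n**2*(-1/8) = -n**2/8)
133 + s(-4)*(-115) = 133 - 1/8*(-4)**2*(-115) = 133 - 1/8*16*(-115) = 133 - 2*(-115) = 133 + 230 = 363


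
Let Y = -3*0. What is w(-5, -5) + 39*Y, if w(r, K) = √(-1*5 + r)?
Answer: I*√10 ≈ 3.1623*I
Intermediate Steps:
w(r, K) = √(-5 + r)
Y = 0
w(-5, -5) + 39*Y = √(-5 - 5) + 39*0 = √(-10) + 0 = I*√10 + 0 = I*√10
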